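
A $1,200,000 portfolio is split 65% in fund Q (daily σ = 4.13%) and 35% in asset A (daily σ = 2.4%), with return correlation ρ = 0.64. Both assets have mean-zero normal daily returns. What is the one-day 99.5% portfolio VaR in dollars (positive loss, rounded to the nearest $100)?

σ_p² = 0.65²·4.13² + 0.35²·2.4² + 2·0.64·0.65·0.35·4.13·2.4 = 10.7985 (%²).
σ_p = √10.7985 = 3.286%.
At 99.5%, z = 2.576.
VaR = 2.576 × 3.286% = 8.465%; on $1,200,000 that is $101,580.

$101,600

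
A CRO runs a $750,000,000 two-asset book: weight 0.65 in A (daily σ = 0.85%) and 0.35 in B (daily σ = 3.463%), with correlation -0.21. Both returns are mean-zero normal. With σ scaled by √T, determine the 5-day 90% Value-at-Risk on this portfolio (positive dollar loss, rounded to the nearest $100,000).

σ_p = √(0.65²·0.85² + 0.35²·3.463² + 2·-0.21·0.65·0.35·0.85·3.463) = 1.222%.
σ_{5d} = 1.222% × √5 = 2.732%.
z(90%) = 1.282.
VaR = 1.282 × 2.732% = 3.502%; on $750,000,000 that is $26,265,000.

$26,300,000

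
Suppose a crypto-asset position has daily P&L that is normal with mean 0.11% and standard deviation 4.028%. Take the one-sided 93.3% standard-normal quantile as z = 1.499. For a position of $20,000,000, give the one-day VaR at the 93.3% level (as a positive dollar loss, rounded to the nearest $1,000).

$1,186,000

VaR = −μ + z·σ = −(0.11%) + 1.499 × 4.028% = 5.928%.
On $20,000,000: 0.05928 × $20,000,000 = $1,185,600.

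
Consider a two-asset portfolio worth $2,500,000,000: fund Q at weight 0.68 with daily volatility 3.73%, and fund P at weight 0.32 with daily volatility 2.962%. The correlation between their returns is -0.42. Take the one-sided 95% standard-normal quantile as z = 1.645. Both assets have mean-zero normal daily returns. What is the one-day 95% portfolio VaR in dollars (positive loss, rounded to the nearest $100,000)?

$94,800,000

σ_p² = 0.68²·3.73² + 0.32²·2.962² + 2·-0.42·0.68·0.32·3.73·2.962 = 5.3123 (%²).
σ_p = √5.3123 = 2.305%.
VaR = 1.645 × 2.305% = 3.792%; on $2,500,000,000 that is $94,800,000.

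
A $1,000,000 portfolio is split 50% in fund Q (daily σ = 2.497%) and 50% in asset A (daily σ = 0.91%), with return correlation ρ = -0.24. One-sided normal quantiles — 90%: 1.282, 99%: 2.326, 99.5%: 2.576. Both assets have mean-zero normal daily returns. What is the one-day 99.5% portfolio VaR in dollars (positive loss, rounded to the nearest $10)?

$31,480

σ_p² = 0.5²·2.497² + 0.5²·0.91² + 2·-0.24·0.5·0.5·2.497·0.91 = 1.4931 (%²).
σ_p = √1.4931 = 1.222%.
VaR = 2.576 × 1.222% = 3.148%; on $1,000,000 that is $31,480.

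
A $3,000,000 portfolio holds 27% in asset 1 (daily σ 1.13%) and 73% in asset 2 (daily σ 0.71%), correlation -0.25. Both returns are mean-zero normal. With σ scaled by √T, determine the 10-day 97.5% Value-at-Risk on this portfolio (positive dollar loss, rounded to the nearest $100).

$98,900

σ_p = √(0.27²·1.13² + 0.73²·0.71² + 2·-0.25·0.27·0.73·1.13·0.71) = 0.532%.
σ_{10d} = 0.532% × √10 = 1.682%.
z(97.5%) = 1.960.
VaR = 1.960 × 1.682% = 3.297%; on $3,000,000 that is $98,910.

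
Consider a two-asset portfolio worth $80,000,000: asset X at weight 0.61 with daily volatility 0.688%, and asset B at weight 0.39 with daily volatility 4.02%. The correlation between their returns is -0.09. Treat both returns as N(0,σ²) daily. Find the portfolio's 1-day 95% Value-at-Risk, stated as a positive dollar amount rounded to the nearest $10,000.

σ_p² = 0.61²·0.688² + 0.39²·4.02² + 2·-0.09·0.61·0.39·0.688·4.02 = 2.5157 (%²).
σ_p = √2.5157 = 1.586%.
At 95%, z = 1.645.
VaR = 1.645 × 1.586% = 2.609%; on $80,000,000 that is $2,087,200.

$2,090,000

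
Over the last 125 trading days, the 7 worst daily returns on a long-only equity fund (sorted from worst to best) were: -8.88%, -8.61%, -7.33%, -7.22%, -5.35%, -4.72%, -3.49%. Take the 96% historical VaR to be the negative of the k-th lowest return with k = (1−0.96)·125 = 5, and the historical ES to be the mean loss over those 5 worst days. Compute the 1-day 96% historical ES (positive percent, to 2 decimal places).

The 5 worst returns sum to -37.39%.
ES = −(-37.39%) / 5 = 7.478% ≈ 7.48%.

7.48%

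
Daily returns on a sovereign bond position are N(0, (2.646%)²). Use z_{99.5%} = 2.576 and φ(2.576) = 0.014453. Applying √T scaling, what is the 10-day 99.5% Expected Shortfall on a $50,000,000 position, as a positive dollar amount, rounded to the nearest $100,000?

$12,100,000

σ_{10d} = 2.646% × √10 = 8.367%.
ES multiplier = φ(z)/(1−α) = 0.014453/0.005 = 2.891.
ES = 8.367% × 2.891 = 24.189%; on $50,000,000: $12,094,500.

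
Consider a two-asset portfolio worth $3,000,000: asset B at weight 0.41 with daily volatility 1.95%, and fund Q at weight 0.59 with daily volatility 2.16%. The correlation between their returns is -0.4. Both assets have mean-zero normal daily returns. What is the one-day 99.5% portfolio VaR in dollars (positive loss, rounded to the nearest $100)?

$93,000

σ_p² = 0.41²·1.95² + 0.59²·2.16² + 2·-0.4·0.41·0.59·1.95·2.16 = 1.4482 (%²).
σ_p = √1.4482 = 1.203%.
At 99.5%, z = 2.576.
VaR = 2.576 × 1.203% = 3.099%; on $3,000,000 that is $92,970.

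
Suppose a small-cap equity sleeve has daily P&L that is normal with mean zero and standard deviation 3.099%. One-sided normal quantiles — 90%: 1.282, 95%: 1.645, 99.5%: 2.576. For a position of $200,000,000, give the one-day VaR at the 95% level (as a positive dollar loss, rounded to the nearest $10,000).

$10,200,000

VaR = z·σ = 1.645 × 3.099% = 5.098%.
On $200,000,000: 0.05098 × $200,000,000 = $10,196,000.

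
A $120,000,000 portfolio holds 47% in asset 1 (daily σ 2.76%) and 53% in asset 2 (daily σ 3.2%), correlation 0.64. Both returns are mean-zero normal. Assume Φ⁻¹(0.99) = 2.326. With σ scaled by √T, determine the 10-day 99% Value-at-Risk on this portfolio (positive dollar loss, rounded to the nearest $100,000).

σ_p = √(0.47²·2.76² + 0.53²·3.2² + 2·0.64·0.47·0.53·2.76·3.2) = 2.716%.
σ_{10d} = 2.716% × √10 = 8.589%.
VaR = 2.326 × 8.589% = 19.978%; on $120,000,000 that is $23,973,600.

$24,000,000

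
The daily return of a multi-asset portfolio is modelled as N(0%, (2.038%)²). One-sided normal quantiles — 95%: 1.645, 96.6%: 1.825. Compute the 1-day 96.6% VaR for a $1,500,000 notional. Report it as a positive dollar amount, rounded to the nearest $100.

$55,800

VaR = z·σ = 1.825 × 2.038% = 3.719%.
On $1,500,000: 0.03719 × $1,500,000 = $55,785.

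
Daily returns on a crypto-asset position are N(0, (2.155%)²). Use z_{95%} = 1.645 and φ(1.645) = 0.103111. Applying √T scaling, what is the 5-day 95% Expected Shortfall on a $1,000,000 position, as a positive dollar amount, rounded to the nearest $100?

$99,400

σ_{5d} = 2.155% × √5 = 4.819%.
ES multiplier = φ(z)/(1−α) = 0.103111/0.05 = 2.062.
ES = 4.819% × 2.062 = 9.937%; on $1,000,000: $99,370.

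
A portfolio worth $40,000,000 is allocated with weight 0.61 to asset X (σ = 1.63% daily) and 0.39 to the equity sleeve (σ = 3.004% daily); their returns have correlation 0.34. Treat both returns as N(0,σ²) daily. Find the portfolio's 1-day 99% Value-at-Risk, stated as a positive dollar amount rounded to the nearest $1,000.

σ_p² = 0.61²·1.63² + 0.39²·3.004² + 2·0.34·0.61·0.39·1.63·3.004 = 3.1533 (%²).
σ_p = √3.1533 = 1.776%.
At 99%, z = 2.326.
VaR = 2.326 × 1.776% = 4.131%; on $40,000,000 that is $1,652,400.

$1,652,000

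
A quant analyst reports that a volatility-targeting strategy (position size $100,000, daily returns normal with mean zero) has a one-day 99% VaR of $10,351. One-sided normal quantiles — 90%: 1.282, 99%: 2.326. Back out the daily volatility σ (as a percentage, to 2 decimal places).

VaR as a fraction: $10,351 / $100,000 = 10.351%.
σ = VaR / z = 10.351% / 2.326 = 4.450%.

4.45%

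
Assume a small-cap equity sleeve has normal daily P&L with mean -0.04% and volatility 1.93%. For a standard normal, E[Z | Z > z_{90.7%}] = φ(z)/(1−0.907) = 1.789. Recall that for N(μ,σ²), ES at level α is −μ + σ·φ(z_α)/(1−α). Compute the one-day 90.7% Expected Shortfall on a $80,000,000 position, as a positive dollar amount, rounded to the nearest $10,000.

$2,790,000

ES = −(-0.04%) + 1.93% × 1.789 = 3.493%.
On $80,000,000: 0.03493 × $80,000,000 = $2,794,400.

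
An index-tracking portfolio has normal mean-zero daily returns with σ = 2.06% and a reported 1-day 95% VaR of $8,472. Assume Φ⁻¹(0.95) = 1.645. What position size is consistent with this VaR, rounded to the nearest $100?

$250,000

VaR as a fraction of value: z·σ = 1.645 × 2.06% = 3.3887%.
Position = $8,472 / 0.033887 = $250,007.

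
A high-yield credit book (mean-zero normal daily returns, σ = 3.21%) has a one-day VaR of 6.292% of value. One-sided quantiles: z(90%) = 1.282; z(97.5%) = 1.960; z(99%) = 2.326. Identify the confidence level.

Implied z = VaR/σ = 6.292 / 3.21 = 1.960.
This matches z(97.5%) = 1.960.

97.5%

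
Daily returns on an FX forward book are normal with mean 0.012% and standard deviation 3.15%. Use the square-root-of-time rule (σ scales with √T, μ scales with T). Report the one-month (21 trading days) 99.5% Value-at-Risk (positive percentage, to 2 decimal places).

At 99.5%, z = 2.576.
σ_{21d} = 3.15% × √21 = 14.435%; μ_{21d} = 21 × 0.012% = 0.252%.
VaR = −(0.252%) + 2.576 × 14.435% = 36.933%.

36.93%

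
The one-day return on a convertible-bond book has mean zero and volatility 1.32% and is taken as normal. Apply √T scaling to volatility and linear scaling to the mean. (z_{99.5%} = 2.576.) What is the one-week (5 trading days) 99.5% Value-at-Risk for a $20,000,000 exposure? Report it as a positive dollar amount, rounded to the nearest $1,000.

σ_{5d} = 1.32% × √5 = 2.952%.
VaR = 2.576 × 2.952% = 7.604%.
On $20,000,000: 0.07604 × $20,000,000 = $1,520,800.

$1,521,000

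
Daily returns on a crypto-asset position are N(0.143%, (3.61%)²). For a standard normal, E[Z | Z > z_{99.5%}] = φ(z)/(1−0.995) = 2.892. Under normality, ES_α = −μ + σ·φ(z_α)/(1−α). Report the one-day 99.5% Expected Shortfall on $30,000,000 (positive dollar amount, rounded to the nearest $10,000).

$3,090,000

ES = −(0.143%) + 3.61% × 2.892 = 10.297%.
On $30,000,000: 0.10297 × $30,000,000 = $3,089,100.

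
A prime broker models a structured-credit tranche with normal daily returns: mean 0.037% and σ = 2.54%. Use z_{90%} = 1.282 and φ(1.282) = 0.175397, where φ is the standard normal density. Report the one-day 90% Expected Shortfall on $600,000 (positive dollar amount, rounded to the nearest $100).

$26,500

Tail multiplier: φ(z)/(1−α) = 0.175397 / 0.1 = 1.754.
ES = −(0.037%) + 2.54% × 1.754 = 4.418%.
On $600,000: 0.04418 × $600,000 = $26,508.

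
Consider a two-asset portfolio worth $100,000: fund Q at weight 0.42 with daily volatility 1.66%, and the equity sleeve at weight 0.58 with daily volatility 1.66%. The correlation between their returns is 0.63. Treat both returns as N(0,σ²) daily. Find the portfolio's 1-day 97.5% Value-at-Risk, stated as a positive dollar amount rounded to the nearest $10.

σ_p² = 0.42²·1.66² + 0.58²·1.66² + 2·0.63·0.42·0.58·1.66·1.66 = 2.2589 (%²).
σ_p = √2.2589 = 1.503%.
At 97.5%, z = 1.960.
VaR = 1.960 × 1.503% = 2.946%; on $100,000 that is $2,946.

$2,950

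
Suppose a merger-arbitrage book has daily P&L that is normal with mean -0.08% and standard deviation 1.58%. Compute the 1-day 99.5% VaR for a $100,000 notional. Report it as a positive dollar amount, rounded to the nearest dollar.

At 99.5% one-sided, z = 2.576.
VaR = −μ + z·σ = −(-0.08%) + 2.576 × 1.58% = 4.150%.
On $100,000: 0.04150 × $100,000 = $4,150.

$4,150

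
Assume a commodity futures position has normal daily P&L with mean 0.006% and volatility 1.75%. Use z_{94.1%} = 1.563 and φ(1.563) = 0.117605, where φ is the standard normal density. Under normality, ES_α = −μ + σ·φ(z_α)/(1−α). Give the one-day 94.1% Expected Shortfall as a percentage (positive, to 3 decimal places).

3.482%

Tail multiplier: φ(z)/(1−α) = 0.117605 / 0.059 = 1.993.
ES = −(0.006%) + 1.75% × 1.993 = 3.482%.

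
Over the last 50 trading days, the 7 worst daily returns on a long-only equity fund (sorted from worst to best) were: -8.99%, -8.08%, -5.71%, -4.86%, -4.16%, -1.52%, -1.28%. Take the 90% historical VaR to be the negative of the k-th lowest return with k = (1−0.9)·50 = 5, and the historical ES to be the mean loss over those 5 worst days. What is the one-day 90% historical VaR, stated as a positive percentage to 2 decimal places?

k = 5; the 5th lowest return is -4.16%, so VaR = 4.16%.

4.16%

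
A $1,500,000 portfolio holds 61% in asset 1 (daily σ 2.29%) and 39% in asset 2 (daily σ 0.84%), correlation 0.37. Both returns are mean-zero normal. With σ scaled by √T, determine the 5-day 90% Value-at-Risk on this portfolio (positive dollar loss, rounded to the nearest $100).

σ_p = √(0.61²·2.29² + 0.39²·0.84² + 2·0.37·0.61·0.39·2.29·0.84) = 1.548%.
σ_{5d} = 1.548% × √5 = 3.461%.
z(90%) = 1.282.
VaR = 1.282 × 3.461% = 4.437%; on $1,500,000 that is $66,555.

$66,600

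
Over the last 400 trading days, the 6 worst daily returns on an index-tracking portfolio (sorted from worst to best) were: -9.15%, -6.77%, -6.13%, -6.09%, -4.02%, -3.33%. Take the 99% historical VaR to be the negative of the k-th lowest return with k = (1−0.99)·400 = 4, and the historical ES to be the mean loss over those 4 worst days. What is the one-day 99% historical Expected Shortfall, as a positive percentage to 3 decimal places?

7.035%

The 4 worst returns sum to -28.14%.
ES = −(-28.14%) / 4 = 7.035%.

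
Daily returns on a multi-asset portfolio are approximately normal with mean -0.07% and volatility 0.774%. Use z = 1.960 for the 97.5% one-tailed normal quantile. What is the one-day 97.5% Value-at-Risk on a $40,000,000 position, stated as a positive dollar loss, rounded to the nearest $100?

VaR = −μ + z·σ = −(-0.07%) + 1.960 × 0.774% = 1.587%.
On $40,000,000: 0.01587 × $40,000,000 = $634,800.

$634,800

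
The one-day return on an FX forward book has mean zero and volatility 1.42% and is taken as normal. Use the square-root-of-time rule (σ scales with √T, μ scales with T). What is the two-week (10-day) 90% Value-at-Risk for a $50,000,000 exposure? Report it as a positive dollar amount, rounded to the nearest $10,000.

$2,880,000

At 90%, z = 1.282.
σ_{10d} = 1.42% × √10 = 4.490%.
VaR = 1.282 × 4.490% = 5.756%.
On $50,000,000: 0.05756 × $50,000,000 = $2,878,000.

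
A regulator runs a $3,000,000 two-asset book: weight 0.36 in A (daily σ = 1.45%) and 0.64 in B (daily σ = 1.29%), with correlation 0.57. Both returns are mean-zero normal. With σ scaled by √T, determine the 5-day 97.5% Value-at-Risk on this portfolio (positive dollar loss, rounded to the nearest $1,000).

σ_p = √(0.36²·1.45² + 0.64²·1.29² + 2·0.57·0.36·0.64·1.45·1.29) = 1.202%.
σ_{5d} = 1.202% × √5 = 2.688%.
z(97.5%) = 1.960.
VaR = 1.960 × 2.688% = 5.268%; on $3,000,000 that is $158,040.

$158,000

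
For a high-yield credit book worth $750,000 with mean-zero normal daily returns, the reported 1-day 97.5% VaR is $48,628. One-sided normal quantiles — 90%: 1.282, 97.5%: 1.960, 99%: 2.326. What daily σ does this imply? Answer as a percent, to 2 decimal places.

3.31%

VaR as a fraction: $48,628 / $750,000 = 6.484%.
σ = VaR / z = 6.484% / 1.960 = 3.308%.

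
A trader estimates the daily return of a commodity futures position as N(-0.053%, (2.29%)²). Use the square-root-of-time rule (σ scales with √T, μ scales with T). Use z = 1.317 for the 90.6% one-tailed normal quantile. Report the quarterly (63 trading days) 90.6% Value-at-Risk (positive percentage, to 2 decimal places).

27.28%

σ_{63d} = 2.29% × √63 = 18.176%; μ_{63d} = 63 × -0.053% = -3.339%.
VaR = −(-3.339%) + 1.317 × 18.176% = 27.277%.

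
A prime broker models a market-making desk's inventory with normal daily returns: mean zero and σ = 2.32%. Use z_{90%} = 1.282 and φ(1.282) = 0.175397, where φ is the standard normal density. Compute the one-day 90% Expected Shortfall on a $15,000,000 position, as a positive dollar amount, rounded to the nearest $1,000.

Tail multiplier: φ(z)/(1−α) = 0.175397 / 0.1 = 1.754.
ES = 2.32% × 1.754 = 4.069%.
On $15,000,000: 0.04069 × $15,000,000 = $610,350.

$610,000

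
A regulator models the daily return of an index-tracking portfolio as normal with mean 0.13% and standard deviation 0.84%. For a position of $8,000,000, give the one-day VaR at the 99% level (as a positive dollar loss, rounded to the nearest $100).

At 99% one-sided, z = 2.326.
VaR = −μ + z·σ = −(0.13%) + 2.326 × 0.84% = 1.824%.
On $8,000,000: 0.01824 × $8,000,000 = $145,920.

$145,900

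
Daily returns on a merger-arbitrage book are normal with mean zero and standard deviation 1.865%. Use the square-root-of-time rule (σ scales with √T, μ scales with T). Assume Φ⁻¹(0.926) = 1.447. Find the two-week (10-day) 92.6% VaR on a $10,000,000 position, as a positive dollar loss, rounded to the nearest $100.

σ_{10d} = 1.865% × √10 = 5.898%.
VaR = 1.447 × 5.898% = 8.534%.
On $10,000,000: 0.08534 × $10,000,000 = $853,400.

$853,400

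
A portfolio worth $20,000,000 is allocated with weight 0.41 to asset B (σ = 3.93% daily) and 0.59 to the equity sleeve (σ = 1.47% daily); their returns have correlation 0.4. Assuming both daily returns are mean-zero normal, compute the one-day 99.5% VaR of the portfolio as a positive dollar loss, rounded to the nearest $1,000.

σ_p² = 0.41²·3.93² + 0.59²·1.47² + 2·0.4·0.41·0.59·3.93·1.47 = 4.4665 (%²).
σ_p = √4.4665 = 2.113%.
At 99.5%, z = 2.576.
VaR = 2.576 × 2.113% = 5.443%; on $20,000,000 that is $1,088,600.

$1,089,000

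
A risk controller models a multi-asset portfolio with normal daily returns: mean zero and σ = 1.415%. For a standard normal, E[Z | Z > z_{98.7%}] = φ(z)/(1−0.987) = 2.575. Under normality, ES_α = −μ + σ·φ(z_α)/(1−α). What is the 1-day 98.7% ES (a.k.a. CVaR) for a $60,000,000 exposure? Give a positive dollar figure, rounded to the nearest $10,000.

ES = 1.415% × 2.575 = 3.644%.
On $60,000,000: 0.03644 × $60,000,000 = $2,186,400.

$2,190,000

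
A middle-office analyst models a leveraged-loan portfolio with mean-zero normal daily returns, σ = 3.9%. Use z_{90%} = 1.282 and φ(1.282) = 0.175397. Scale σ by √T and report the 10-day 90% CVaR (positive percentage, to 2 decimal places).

σ_{10d} = 3.9% × √10 = 12.333%.
ES multiplier = φ(z)/(1−α) = 0.175397/0.1 = 1.754.
ES = 12.333% × 1.754 = 21.632%.

21.63%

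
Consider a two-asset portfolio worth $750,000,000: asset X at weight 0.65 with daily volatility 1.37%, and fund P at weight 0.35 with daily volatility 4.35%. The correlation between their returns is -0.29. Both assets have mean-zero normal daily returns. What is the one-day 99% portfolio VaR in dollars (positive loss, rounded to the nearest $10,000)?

$26,600,000

σ_p² = 0.65²·1.37² + 0.35²·4.35² + 2·-0.29·0.65·0.35·1.37·4.35 = 2.3246 (%²).
σ_p = √2.3246 = 1.525%.
At 99%, z = 2.326.
VaR = 2.326 × 1.525% = 3.547%; on $750,000,000 that is $26,602,500.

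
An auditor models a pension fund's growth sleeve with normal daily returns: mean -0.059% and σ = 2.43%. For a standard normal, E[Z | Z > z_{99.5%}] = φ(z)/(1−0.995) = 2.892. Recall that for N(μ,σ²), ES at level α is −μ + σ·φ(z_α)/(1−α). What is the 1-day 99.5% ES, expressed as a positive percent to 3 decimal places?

ES = −(-0.059%) + 2.43% × 2.892 = 7.087%.

7.087%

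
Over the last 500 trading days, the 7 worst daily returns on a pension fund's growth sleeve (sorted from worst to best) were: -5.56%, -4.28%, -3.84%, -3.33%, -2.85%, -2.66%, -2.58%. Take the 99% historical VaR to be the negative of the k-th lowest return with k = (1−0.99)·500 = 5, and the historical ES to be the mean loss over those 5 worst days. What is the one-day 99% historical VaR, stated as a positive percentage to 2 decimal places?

k = 5; the 5th lowest return is -2.85%, so VaR = 2.85%.

2.85%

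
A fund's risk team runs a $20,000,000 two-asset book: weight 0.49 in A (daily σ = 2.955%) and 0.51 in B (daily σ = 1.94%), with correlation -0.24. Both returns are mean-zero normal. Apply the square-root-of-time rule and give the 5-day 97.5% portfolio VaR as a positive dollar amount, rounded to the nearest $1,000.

σ_p = √(0.49²·2.955² + 0.51²·1.94² + 2·-0.24·0.49·0.51·2.955·1.94) = 1.545%.
σ_{5d} = 1.545% × √5 = 3.455%.
z(97.5%) = 1.960.
VaR = 1.960 × 3.455% = 6.772%; on $20,000,000 that is $1,354,400.

$1,354,000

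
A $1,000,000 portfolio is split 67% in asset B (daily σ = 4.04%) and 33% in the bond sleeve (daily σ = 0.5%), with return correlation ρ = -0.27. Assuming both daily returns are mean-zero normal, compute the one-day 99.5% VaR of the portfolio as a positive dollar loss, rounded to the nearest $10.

$68,700

σ_p² = 0.67²·4.04² + 0.33²·0.5² + 2·-0.27·0.67·0.33·4.04·0.5 = 7.1128 (%²).
σ_p = √7.1128 = 2.667%.
At 99.5%, z = 2.576.
VaR = 2.576 × 2.667% = 6.870%; on $1,000,000 that is $68,700.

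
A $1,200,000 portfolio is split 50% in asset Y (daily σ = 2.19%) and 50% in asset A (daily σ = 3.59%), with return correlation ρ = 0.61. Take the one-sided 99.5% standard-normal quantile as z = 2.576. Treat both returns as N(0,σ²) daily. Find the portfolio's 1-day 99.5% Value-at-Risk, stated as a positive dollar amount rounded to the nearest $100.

σ_p² = 0.5²·2.19² + 0.5²·3.59² + 2·0.61·0.5·0.5·2.19·3.59 = 6.8190 (%²).
σ_p = √6.8190 = 2.611%.
VaR = 2.576 × 2.611% = 6.726%; on $1,200,000 that is $80,712.

$80,700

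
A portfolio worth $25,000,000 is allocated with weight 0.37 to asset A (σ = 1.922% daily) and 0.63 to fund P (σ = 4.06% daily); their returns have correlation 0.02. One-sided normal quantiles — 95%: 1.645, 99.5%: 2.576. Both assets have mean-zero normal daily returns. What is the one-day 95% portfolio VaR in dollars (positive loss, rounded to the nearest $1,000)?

σ_p² = 0.37²·1.922² + 0.63²·4.06² + 2·0.02·0.37·0.63·1.922·4.06 = 7.1208 (%²).
σ_p = √7.1208 = 2.668%.
VaR = 1.645 × 2.668% = 4.389%; on $25,000,000 that is $1,097,250.

$1,097,000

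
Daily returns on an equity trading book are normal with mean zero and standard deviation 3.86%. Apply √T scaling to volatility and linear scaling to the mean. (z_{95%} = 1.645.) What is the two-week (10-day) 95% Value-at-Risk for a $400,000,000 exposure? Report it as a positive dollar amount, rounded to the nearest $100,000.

σ_{10d} = 3.86% × √10 = 12.206%.
VaR = 1.645 × 12.206% = 20.079%.
On $400,000,000: 0.20079 × $400,000,000 = $80,316,000.

$80,300,000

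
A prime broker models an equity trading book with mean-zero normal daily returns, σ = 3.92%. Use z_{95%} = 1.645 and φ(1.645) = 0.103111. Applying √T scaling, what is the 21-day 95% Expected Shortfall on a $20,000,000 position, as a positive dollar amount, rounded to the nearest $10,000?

σ_{21d} = 3.92% × √21 = 17.964%.
ES multiplier = φ(z)/(1−α) = 0.103111/0.05 = 2.062.
ES = 17.964% × 2.062 = 37.042%; on $20,000,000: $7,408,400.

$7,410,000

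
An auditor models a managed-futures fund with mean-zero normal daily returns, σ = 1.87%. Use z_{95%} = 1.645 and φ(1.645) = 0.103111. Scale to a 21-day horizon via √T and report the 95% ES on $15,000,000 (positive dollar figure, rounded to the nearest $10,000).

σ_{21d} = 1.87% × √21 = 8.569%.
ES multiplier = φ(z)/(1−α) = 0.103111/0.05 = 2.062.
ES = 8.569% × 2.062 = 17.669%; on $15,000,000: $2,650,350.

$2,650,000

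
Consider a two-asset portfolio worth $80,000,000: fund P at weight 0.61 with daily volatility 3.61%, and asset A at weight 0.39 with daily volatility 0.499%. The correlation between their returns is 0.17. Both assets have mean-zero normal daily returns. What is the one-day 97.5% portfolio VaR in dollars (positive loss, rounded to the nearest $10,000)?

$3,520,000

σ_p² = 0.61²·3.61² + 0.39²·0.499² + 2·0.17·0.61·0.39·3.61·0.499 = 5.0328 (%²).
σ_p = √5.0328 = 2.243%.
At 97.5%, z = 1.960.
VaR = 1.960 × 2.243% = 4.396%; on $80,000,000 that is $3,516,800.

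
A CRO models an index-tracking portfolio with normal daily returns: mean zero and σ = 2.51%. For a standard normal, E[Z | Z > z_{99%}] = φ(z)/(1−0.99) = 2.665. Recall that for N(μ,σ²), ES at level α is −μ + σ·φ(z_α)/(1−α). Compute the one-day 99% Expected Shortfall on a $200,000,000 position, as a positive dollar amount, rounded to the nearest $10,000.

$13,380,000

ES = 2.51% × 2.665 = 6.689%.
On $200,000,000: 0.06689 × $200,000,000 = $13,378,000.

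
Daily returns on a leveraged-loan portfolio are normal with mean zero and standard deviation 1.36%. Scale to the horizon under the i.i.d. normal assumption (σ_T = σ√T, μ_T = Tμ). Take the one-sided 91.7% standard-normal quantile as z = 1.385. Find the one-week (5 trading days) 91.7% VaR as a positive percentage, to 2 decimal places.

σ_{5d} = 1.36% × √5 = 3.041%.
VaR = 1.385 × 3.041% = 4.212%.

4.21%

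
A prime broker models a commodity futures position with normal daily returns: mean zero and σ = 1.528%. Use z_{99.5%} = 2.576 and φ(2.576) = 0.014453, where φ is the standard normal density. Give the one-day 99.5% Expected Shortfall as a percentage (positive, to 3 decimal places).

Tail multiplier: φ(z)/(1−α) = 0.014453 / 0.005 = 2.891.
ES = 1.528% × 2.891 = 4.417%.

4.417%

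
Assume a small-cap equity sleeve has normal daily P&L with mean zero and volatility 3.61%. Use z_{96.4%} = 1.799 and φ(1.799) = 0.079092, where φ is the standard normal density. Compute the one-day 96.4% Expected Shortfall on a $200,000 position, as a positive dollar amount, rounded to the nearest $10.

Tail multiplier: φ(z)/(1−α) = 0.079092 / 0.036 = 2.197.
ES = 3.61% × 2.197 = 7.931%.
On $200,000: 0.07931 × $200,000 = $15,862.

$15,860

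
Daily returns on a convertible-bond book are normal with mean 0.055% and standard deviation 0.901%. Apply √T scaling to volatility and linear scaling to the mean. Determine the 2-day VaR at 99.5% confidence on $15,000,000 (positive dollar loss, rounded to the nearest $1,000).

$476,000

At 99.5%, z = 2.576.
σ_{2d} = 0.901% × √2 = 1.274%; μ_{2d} = 2 × 0.055% = 0.110%.
VaR = −(0.110%) + 2.576 × 1.274% = 3.172%.
On $15,000,000: 0.03172 × $15,000,000 = $475,800.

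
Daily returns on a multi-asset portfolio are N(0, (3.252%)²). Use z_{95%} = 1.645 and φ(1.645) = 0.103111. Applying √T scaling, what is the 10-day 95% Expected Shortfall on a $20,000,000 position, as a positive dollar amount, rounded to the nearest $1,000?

σ_{10d} = 3.252% × √10 = 10.284%.
ES multiplier = φ(z)/(1−α) = 0.103111/0.05 = 2.062.
ES = 10.284% × 2.062 = 21.206%; on $20,000,000: $4,241,200.

$4,241,000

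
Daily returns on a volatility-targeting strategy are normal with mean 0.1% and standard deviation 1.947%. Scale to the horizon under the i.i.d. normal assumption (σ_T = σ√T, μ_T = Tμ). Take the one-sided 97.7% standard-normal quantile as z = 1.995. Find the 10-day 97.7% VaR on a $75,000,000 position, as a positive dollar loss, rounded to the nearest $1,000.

$8,462,000

σ_{10d} = 1.947% × √10 = 6.157%; μ_{10d} = 10 × 0.1% = 1.000%.
VaR = −(1.000%) + 1.995 × 6.157% = 11.283%.
On $75,000,000: 0.11283 × $75,000,000 = $8,462,250.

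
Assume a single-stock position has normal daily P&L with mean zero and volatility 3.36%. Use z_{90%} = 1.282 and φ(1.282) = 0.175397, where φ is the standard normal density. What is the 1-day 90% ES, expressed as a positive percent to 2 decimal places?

Tail multiplier: φ(z)/(1−α) = 0.175397 / 0.1 = 1.754.
ES = 3.36% × 1.754 = 5.893%.

5.89%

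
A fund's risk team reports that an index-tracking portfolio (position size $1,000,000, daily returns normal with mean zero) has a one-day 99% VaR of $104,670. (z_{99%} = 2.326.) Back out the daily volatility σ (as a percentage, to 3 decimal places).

VaR as a fraction: $104,670 / $1,000,000 = 10.467%.
σ = VaR / z = 10.467% / 2.326 = 4.500%.

4.500%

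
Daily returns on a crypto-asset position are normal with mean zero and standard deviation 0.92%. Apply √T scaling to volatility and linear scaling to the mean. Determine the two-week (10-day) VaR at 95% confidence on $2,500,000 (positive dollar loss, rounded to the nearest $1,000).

$120,000

At 95%, z = 1.645.
σ_{10d} = 0.92% × √10 = 2.909%.
VaR = 1.645 × 2.909% = 4.785%.
On $2,500,000: 0.04785 × $2,500,000 = $119,625.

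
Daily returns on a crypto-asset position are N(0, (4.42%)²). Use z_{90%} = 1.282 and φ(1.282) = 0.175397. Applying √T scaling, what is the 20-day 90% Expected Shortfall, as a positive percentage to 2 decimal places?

34.67%

σ_{20d} = 4.42% × √20 = 19.767%.
ES multiplier = φ(z)/(1−α) = 0.175397/0.1 = 1.754.
ES = 19.767% × 1.754 = 34.671%.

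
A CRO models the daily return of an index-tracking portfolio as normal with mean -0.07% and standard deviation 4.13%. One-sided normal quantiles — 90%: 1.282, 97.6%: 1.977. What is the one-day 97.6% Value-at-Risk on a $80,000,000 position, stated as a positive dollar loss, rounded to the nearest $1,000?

VaR = −μ + z·σ = −(-0.07%) + 1.977 × 4.13% = 8.235%.
On $80,000,000: 0.08235 × $80,000,000 = $6,588,000.

$6,588,000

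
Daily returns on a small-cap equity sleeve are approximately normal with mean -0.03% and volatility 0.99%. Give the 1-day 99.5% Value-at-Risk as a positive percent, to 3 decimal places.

2.580%

At 99.5% one-sided, z = 2.576.
VaR = −μ + z·σ = −(-0.03%) + 2.576 × 0.99% = 2.580%.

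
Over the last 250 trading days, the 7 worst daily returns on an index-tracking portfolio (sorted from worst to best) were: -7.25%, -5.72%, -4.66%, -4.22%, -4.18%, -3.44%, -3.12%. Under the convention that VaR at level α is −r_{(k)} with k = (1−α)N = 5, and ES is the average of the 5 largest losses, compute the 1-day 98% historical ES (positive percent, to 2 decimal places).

5.21%

The 5 worst returns sum to -26.03%.
ES = −(-26.03%) / 5 = 5.206% ≈ 5.21%.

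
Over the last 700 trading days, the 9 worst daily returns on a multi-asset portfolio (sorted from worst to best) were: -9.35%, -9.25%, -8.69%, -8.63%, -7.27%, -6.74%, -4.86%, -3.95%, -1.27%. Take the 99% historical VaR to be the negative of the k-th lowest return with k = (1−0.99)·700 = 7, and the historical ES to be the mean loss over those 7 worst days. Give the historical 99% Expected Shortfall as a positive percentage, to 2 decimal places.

The 7 worst returns sum to -54.79%.
ES = −(-54.79%) / 7 = 7.8271…% ≈ 7.83%.

7.83%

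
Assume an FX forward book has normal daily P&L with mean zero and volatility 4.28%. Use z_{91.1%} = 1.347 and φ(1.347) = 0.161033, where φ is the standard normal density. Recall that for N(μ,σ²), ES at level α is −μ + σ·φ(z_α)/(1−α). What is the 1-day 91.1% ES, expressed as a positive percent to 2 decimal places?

Tail multiplier: φ(z)/(1−α) = 0.161033 / 0.089 = 1.809.
ES = 4.28% × 1.809 = 7.743%.

7.74%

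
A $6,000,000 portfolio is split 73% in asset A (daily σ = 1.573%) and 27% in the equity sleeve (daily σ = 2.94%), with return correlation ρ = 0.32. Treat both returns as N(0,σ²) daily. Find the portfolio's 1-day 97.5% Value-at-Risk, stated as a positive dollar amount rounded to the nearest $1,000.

$187,000

σ_p² = 0.73²·1.573² + 0.27²·2.94² + 2·0.32·0.73·0.27·1.573·2.94 = 2.5321 (%²).
σ_p = √2.5321 = 1.591%.
At 97.5%, z = 1.960.
VaR = 1.960 × 1.591% = 3.118%; on $6,000,000 that is $187,080.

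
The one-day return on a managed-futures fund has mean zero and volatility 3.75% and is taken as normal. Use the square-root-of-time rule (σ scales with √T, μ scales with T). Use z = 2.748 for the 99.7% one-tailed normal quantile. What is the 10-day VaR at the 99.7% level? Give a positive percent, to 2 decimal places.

σ_{10d} = 3.75% × √10 = 11.859%.
VaR = 2.748 × 11.859% = 32.589%.

32.59%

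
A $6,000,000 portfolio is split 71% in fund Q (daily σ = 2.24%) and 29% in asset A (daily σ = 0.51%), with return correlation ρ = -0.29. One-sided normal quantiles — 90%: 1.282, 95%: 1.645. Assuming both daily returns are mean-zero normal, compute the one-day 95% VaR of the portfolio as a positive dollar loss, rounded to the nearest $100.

$153,400

σ_p² = 0.71²·2.24² + 0.29²·0.51² + 2·-0.29·0.71·0.29·2.24·0.51 = 2.4148 (%²).
σ_p = √2.4148 = 1.554%.
VaR = 1.645 × 1.554% = 2.556%; on $6,000,000 that is $153,360.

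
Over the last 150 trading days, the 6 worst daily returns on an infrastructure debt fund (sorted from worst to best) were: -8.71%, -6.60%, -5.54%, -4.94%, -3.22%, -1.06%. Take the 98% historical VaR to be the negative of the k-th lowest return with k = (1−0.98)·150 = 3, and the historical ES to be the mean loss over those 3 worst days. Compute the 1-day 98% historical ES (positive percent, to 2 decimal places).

6.95%

The 3 worst returns sum to -20.85%.
ES = −(-20.85%) / 3 = 6.95%.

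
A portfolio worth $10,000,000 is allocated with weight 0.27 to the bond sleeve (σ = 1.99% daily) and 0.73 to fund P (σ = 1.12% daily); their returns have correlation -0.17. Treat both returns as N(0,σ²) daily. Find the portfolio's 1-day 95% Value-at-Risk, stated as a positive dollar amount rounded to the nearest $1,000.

$148,000

σ_p² = 0.27²·1.99² + 0.73²·1.12² + 2·-0.17·0.27·0.73·1.99·1.12 = 0.8078 (%²).
σ_p = √0.8078 = 0.899%.
At 95%, z = 1.645.
VaR = 1.645 × 0.899% = 1.479%; on $10,000,000 that is $147,900.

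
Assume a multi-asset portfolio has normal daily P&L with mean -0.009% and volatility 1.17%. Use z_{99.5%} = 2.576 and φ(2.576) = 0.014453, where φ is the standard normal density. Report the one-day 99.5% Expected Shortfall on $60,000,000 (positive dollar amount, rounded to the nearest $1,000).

Tail multiplier: φ(z)/(1−α) = 0.014453 / 0.005 = 2.891.
ES = −(-0.009%) + 1.17% × 2.891 = 3.391%.
On $60,000,000: 0.03391 × $60,000,000 = $2,034,600.

$2,035,000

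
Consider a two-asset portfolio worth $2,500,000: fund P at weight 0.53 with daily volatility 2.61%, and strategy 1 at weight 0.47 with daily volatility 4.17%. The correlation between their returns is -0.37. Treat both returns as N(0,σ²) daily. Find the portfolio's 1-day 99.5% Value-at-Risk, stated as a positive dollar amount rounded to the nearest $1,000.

$125,000

σ_p² = 0.53²·2.61² + 0.47²·4.17² + 2·-0.37·0.53·0.47·2.61·4.17 = 3.7485 (%²).
σ_p = √3.7485 = 1.936%.
At 99.5%, z = 2.576.
VaR = 2.576 × 1.936% = 4.987%; on $2,500,000 that is $124,675.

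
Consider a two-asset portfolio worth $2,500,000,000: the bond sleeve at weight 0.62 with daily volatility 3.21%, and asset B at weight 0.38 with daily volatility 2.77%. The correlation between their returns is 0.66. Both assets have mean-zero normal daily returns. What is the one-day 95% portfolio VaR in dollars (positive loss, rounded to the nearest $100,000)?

$115,100,000

σ_p² = 0.62²·3.21² + 0.38²·2.77² + 2·0.66·0.62·0.38·3.21·2.77 = 7.8341 (%²).
σ_p = √7.8341 = 2.799%.
At 95%, z = 1.645.
VaR = 1.645 × 2.799% = 4.604%; on $2,500,000,000 that is $115,100,000.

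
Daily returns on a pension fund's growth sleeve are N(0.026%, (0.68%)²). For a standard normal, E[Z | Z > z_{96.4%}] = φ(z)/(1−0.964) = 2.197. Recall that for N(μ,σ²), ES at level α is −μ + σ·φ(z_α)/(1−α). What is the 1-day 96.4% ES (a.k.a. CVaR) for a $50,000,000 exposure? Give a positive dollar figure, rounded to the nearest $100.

$734,000

ES = −(0.026%) + 0.68% × 2.197 = 1.468%.
On $50,000,000: 0.01468 × $50,000,000 = $734,000.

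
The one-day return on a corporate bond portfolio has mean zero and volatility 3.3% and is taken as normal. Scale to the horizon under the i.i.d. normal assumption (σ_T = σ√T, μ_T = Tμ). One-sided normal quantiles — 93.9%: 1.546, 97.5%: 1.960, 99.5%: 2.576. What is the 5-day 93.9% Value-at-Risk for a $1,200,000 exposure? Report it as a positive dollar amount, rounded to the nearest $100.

$136,900

σ_{5d} = 3.3% × √5 = 7.379%.
VaR = 1.546 × 7.379% = 11.408%.
On $1,200,000: 0.11408 × $1,200,000 = $136,896.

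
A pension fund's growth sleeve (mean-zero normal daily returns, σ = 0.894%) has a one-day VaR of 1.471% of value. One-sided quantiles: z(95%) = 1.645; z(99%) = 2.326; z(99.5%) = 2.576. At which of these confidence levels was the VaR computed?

95%

Implied z = VaR/σ = 1.471 / 0.894 = 1.645.
This matches z(95%) = 1.645.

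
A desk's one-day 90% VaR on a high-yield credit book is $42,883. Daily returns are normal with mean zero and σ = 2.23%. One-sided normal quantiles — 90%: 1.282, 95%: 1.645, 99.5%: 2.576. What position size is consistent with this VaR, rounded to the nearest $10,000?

$1,500,000

VaR as a fraction of value: z·σ = 1.282 × 2.23% = 2.85886%.
Position = $42,883 / 0.0285886 = $1,500,003.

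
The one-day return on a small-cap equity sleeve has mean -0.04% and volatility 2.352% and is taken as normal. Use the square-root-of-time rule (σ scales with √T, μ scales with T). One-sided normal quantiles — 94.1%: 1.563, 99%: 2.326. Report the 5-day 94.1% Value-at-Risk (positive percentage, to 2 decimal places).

σ_{5d} = 2.352% × √5 = 5.259%; μ_{5d} = 5 × -0.04% = -0.200%.
VaR = −(-0.200%) + 1.563 × 5.259% = 8.420%.

8.42%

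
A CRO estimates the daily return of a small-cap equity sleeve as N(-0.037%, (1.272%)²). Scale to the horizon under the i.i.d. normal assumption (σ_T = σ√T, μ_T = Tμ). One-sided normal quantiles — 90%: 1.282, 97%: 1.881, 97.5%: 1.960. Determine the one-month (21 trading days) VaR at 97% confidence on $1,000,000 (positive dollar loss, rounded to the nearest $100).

σ_{21d} = 1.272% × √21 = 5.829%; μ_{21d} = 21 × -0.037% = -0.777%.
VaR = −(-0.777%) + 1.881 × 5.829% = 11.741%.
On $1,000,000: 0.11741 × $1,000,000 = $117,410.

$117,400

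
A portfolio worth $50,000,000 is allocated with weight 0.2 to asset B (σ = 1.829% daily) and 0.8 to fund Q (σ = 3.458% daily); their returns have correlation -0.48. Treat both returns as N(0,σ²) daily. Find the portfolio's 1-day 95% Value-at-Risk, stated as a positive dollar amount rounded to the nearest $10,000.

σ_p² = 0.2²·1.829² + 0.8²·3.458² + 2·-0.48·0.2·0.8·1.829·3.458 = 6.8153 (%²).
σ_p = √6.8153 = 2.611%.
At 95%, z = 1.645.
VaR = 1.645 × 2.611% = 4.295%; on $50,000,000 that is $2,147,500.

$2,150,000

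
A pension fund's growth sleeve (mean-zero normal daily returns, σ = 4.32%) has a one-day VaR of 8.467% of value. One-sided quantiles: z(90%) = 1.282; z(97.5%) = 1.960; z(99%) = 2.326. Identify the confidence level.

Implied z = VaR/σ = 8.467 / 4.32 = 1.960.
This matches z(97.5%) = 1.960.

97.5%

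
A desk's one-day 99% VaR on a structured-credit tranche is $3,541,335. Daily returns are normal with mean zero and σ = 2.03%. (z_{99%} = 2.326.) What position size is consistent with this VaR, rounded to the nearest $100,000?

$75,000,000

VaR as a fraction of value: z·σ = 2.326 × 2.03% = 4.72178%.
Position = $3,541,335 / 0.0472178 = $75,000,000.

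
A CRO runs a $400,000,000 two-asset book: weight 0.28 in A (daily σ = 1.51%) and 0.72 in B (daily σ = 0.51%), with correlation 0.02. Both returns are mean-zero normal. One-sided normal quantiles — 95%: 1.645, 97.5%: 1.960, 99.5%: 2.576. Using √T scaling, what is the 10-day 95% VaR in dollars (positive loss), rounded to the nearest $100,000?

$11,800,000

σ_p = √(0.28²·1.51² + 0.72²·0.51² + 2·0.02·0.28·0.72·1.51·0.51) = 0.566%.
σ_{10d} = 0.566% × √10 = 1.790%.
VaR = 1.645 × 1.790% = 2.945%; on $400,000,000 that is $11,780,000.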